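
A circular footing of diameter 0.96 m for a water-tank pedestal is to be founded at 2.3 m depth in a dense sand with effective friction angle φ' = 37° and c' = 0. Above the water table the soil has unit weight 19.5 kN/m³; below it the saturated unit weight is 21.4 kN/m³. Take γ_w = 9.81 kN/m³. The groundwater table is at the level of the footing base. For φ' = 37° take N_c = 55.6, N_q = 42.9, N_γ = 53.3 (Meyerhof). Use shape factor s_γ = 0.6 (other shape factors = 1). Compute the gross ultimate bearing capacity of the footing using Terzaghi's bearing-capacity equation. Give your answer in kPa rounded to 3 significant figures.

q = γ·D_f = 19.5 × 2.3 = 44.85 kPa.
For the ½γBN_γ term take γ' = 21.4 − 9.81 = 11.59 kN/m³ (soil below base is submerged).
q·N_q = 44.85 × 42.9 = 1924.1 kPa
0.5·γ·B·N_γ·s_γ = 0.5 × 11.59 × 0.96 × 53.3 × 0.6 = 177.91 kPa
q_ult = 1924.1 + 177.91 = 2102 kPa.

q_ult ≈ 2100 kPa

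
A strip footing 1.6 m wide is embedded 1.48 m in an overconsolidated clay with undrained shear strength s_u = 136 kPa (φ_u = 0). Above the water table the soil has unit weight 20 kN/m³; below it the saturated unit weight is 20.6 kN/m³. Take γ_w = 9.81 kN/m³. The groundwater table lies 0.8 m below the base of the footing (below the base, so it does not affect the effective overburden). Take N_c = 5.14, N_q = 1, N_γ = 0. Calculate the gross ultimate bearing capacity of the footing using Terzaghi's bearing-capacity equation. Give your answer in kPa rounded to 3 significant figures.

Effective surcharge at the founding depth q = γ·D_f = 20 × 1.48 = 29.6 kPa.
q_ult = c·N_c + q·N_q
     = 136 × 5.14 + 29.6 × 1
     = 699.04 + 29.6 = 728.64 kPa.

q_ult ≈ 729 kPa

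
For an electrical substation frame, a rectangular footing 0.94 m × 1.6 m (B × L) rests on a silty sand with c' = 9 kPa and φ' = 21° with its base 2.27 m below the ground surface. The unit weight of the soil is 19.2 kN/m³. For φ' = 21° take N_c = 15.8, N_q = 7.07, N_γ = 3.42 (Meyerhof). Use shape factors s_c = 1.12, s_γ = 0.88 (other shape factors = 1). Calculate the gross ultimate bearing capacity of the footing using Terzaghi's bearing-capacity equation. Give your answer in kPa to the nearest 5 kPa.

Overburden at base level: q = 19.2 × 2.27 = 43.584 kPa.
Cohesion term c·N_c·s_c = 9 × 15.8 × 1.12 = 159.26 kPa; surcharge term q·N_q = 43.584 × 7.07 = 308.14 kPa; self-weight term 0.5·γ·B·N_γ·s_γ = 0.5 × 19.2 × 0.94 × 3.42 × 0.88 = 27.159 kPa.
q_ult = 159.26 + 308.14 + 27.159 = 494.56 kPa.

q_ult ≈ 495 kPa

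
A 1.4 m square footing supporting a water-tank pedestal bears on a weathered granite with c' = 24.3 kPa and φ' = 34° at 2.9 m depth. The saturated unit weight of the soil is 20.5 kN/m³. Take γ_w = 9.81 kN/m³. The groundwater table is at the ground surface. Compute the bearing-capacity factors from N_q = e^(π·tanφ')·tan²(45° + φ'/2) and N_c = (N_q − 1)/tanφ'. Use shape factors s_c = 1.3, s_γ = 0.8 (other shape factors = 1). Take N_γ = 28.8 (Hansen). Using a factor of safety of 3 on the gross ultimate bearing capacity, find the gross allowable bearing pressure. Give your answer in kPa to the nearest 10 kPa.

q_all ≈ 810 kPa

N_q = e^(π·tan34°)·tan²(62°) = 29.44; N_c = (N_q − 1)/tanφ' = 42.16.
With the water table at the surface the whole profile is submerged: γ' = 20.5 − 9.81 = 10.69 kN/m³, so q = γ'·D_f = 31.001 kPa; the same γ' applies in the ½γBN_γ term.
q_ult = c·N_c·s_c + q·N_q + 0.5·γ·B·N_γ·s_γ
     = 24.3 × 42.164 × 1.3 + 31.001 × 29.44 + 0.5 × 10.69 × 1.4 × 28.8 × 0.8
     = 1332 + 912.66 + 172.41 = 2417 kPa.
q_all = 2417 / 3 = 805.67 kPa.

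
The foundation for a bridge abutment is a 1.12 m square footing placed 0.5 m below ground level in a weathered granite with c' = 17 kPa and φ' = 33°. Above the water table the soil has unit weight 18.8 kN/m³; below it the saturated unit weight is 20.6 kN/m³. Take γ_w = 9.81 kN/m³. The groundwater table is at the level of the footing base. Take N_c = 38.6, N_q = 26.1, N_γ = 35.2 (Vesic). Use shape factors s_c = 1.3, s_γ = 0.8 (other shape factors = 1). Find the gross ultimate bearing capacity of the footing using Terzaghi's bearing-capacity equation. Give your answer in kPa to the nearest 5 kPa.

q_ult ≈ 1270 kPa

Effective surcharge at the founding depth q = γ·D_f = 18.8 × 0.5 = 9.4 kPa.
The water table coincides with the base, so in the self-weight term γ → γ' = 10.79 kN/m³.
q_ult = c·N_c·s_c + q·N_q + 0.5·γ·B·N_γ·s_γ
     = 17 × 38.6 × 1.3 + 9.4 × 26.1 + 0.5 × 10.79 × 1.12 × 35.2 × 0.8
     = 853.06 + 245.34 + 170.15 = 1268.6 kPa.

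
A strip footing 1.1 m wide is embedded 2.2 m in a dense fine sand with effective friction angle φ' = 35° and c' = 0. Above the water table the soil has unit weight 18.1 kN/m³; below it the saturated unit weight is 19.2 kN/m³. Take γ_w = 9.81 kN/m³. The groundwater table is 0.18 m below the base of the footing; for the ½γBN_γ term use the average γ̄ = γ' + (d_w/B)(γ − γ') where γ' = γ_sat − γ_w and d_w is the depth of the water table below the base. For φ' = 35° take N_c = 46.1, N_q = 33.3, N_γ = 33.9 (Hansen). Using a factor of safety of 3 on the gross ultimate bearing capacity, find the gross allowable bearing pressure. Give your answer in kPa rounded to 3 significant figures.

q = γ·D_f = 18.1 × 2.2 = 39.82 kPa.
γ' = 9.39 kN/m³; averaging over the depth B below the base, γ̄ = γ' + (d_w/B)(γ − γ') = 10.815 kN/m³.
q·N_q = 39.82 × 33.3 = 1326 kPa
0.5·γ·B·N_γ = 0.5 × 10.815 × 1.1 × 33.9 = 201.65 kPa
q_ult = 1326 + 201.65 = 1527.7 kPa.
q_all = 1527.7 / 3 = 509.22 kPa.

q_all ≈ 509 kPa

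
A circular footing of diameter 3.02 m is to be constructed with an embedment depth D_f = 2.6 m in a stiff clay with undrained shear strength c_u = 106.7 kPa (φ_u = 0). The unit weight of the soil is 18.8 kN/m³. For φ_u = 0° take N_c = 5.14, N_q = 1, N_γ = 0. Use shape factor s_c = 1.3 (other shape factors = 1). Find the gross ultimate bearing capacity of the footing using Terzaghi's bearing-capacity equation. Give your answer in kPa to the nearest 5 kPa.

Effective surcharge at the founding depth q = γ·D_f = 18.8 × 2.6 = 48.88 kPa.
q_ult = c·N_c·s_c + q·N_q
     = 106.7 × 5.14 × 1.3 + 48.88 × 1
     = 712.97 + 48.88 = 761.85 kPa.

q_ult ≈ 760 kPa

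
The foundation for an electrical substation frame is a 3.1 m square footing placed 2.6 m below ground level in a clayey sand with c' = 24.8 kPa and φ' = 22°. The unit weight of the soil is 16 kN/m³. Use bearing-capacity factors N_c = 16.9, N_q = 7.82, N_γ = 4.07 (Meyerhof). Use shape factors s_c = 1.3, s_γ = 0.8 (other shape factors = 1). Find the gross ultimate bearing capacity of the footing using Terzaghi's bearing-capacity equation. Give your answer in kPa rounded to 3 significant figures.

Overburden at base level: q = 16 × 2.6 = 41.6 kPa.
Cohesion term c·N_c·s_c = 24.8 × 16.9 × 1.3 = 544.86 kPa; surcharge term q·N_q = 41.6 × 7.82 = 325.31 kPa; self-weight term 0.5·γ·B·N_γ·s_γ = 0.5 × 16 × 3.1 × 4.07 × 0.8 = 80.749 kPa.
q_ult = 544.86 + 325.31 + 80.749 = 950.92 kPa.

q_ult ≈ 951 kPa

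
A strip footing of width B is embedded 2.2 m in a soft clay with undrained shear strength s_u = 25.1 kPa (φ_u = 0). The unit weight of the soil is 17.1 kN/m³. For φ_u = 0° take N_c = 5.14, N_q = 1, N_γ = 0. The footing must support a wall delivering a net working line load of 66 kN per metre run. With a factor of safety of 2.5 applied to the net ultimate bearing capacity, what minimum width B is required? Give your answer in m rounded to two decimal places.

Effective surcharge at the founding depth q = γ·D_f = 17.1 × 2.2 = 37.62 kPa.
q_ult = c·N_c + q·N_q
     = 25.1 × 5.14 + 37.62 × 1
     = 129.01 + 37.62 = 166.63 kPa.
For φ = 0 the ½γBN_γ term vanishes, so q_ult is independent of B. q_net = 166.63 − 37.62 = 129.01 kPa; q_all(net) = 129.01/2.5 = 51.606 kPa.
Required width B = w / q_all(net) = 66 / 51.606 = 1.279 m.

B = 1.28 m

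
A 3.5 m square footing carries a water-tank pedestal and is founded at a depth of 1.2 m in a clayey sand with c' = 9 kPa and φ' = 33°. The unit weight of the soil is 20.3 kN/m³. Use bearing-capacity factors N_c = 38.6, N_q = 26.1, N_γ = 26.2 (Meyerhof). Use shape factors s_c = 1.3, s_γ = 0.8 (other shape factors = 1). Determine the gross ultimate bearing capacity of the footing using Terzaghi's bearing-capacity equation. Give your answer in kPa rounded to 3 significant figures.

q = γ·D_f = 20.3 × 1.2 = 24.36 kPa.
c·N_c·s_c = 9 × 38.6 × 1.3 = 451.62 kPa
q·N_q = 24.36 × 26.1 = 635.8 kPa
0.5·γ·B·N_γ·s_γ = 0.5 × 20.3 × 3.5 × 26.2 × 0.8 = 744.6 kPa
q_ult = 451.62 + 635.8 + 744.6 = 1832 kPa.

q_ult ≈ 1830 kPa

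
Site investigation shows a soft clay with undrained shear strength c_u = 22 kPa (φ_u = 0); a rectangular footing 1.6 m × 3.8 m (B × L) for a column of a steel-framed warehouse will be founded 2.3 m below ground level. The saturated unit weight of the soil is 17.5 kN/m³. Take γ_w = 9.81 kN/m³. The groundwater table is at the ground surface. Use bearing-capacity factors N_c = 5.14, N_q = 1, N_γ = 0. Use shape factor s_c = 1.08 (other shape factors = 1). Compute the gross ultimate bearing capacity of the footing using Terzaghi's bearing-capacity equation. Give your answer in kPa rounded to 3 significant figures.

With the water table at the surface the whole profile is submerged: γ' = 17.5 − 9.81 = 7.69 kN/m³, so q = γ'·D_f = 17.687 kPa.
q_ult = c·N_c·s_c + q·N_q
     = 22 × 5.14 × 1.08 + 17.687 × 1
     = 122.13 + 17.687 = 139.81 kPa.

q_ult ≈ 140 kPa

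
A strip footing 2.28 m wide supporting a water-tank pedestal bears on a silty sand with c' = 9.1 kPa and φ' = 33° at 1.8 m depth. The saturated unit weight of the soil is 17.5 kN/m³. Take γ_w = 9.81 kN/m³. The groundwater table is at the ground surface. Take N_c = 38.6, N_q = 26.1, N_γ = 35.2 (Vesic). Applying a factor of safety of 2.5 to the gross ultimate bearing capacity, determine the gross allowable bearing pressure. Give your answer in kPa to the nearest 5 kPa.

γ' = 17.5 − 9.81 = 7.69 kN/m³ (submerged throughout). q = 7.69 × 1.8 = 13.842 kPa; the same γ' applies in the ½γBN_γ term.
c·N_c = 9.1 × 38.6 = 351.26 kPa
q·N_q = 13.842 × 26.1 = 361.28 kPa
0.5·γ·B·N_γ = 0.5 × 7.69 × 2.28 × 35.2 = 308.58 kPa
q_ult = 351.26 + 361.28 + 308.58 = 1021.1 kPa.
q_all = q_ult / FS = 1021.1 / 2.5 = 408.45 kPa.

q_all ≈ 410 kPa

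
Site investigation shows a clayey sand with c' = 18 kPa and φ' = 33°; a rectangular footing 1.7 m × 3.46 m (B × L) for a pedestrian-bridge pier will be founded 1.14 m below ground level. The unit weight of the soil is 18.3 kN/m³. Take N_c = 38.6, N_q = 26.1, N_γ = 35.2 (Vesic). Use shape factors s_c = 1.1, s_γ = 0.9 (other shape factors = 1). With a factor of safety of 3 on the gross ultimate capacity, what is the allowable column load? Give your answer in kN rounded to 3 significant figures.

q = γ·D_f = 18.3 × 1.14 = 20.862 kPa.
c·N_c·s_c = 18 × 38.6 × 1.1 = 764.28 kPa
q·N_q = 20.862 × 26.1 = 544.5 kPa
0.5·γ·B·N_γ·s_γ = 0.5 × 18.3 × 1.7 × 35.2 × 0.9 = 492.78 kPa
q_ult = 764.28 + 544.5 + 492.78 = 1801.6 kPa.
Gross allowable pressure q_all = 1801.6 / 3 = 600.52 kPa.
Footing area = 5.882 m², so allowable column load = 600.52 × 5.882 = 3532.3 kN.

P_all ≈ 3530 kN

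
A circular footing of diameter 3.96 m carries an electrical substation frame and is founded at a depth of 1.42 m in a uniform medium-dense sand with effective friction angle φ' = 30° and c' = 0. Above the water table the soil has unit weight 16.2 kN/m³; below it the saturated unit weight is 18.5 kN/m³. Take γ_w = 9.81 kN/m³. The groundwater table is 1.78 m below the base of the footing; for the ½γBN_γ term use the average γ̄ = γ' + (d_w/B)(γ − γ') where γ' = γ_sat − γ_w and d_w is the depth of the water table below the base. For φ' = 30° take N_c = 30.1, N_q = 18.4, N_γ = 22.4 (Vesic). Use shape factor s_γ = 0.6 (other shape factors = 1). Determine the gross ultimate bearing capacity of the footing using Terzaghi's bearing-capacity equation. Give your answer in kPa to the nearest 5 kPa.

q_ult ≈ 745 kPa

Effective surcharge at the founding depth q = γ·D_f = 16.2 × 1.42 = 23.004 kPa.
With d_w = 1.78 m < B, γ̄ = 8.69 + (1.78/3.96) × (16.2 − 8.69) = 12.066 kN/m³.
q_ult = q·N_q + 0.5·γ·B·N_γ·s_γ
     = 23.004 × 18.4 + 0.5 × 12.066 × 3.96 × 22.4 × 0.6
     = 423.27 + 321.08 = 744.36 kPa.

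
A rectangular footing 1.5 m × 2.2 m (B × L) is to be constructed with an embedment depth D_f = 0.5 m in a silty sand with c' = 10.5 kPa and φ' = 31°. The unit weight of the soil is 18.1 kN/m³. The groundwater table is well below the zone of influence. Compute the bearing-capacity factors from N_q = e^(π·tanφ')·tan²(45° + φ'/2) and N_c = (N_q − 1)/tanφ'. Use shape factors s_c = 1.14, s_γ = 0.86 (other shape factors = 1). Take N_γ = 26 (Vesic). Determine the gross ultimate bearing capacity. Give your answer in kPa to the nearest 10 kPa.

q_ult ≈ 880 kPa

tan31° = 0.6009, so N_q = e^(π×0.6009)·tan²(60.5°) = 6.604 × 3.124 = 20.63.
N_c = (20.63 − 1)/tan31° = 32.67.
Overburden at base level: q = 18.1 × 0.5 = 9.05 kPa.
Cohesion term c·N_c·s_c = 10.5 × 32.671 × 1.14 = 391.07 kPa; surcharge term q·N_q = 9.05 × 20.631 = 186.71 kPa; self-weight term 0.5·γ·B·N_γ·s_γ = 0.5 × 18.1 × 1.5 × 26 × 0.86 = 303.54 kPa.
q_ult = 391.07 + 186.71 + 303.54 = 881.32 kPa.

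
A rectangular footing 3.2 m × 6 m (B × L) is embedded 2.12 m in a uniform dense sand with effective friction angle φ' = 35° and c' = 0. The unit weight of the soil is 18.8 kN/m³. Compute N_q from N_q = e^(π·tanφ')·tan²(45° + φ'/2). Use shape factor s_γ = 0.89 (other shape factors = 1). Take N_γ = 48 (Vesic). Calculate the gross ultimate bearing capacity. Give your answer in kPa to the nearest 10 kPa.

tan35° = 0.7002, so N_q = e^(π×0.7002)·tan²(62.5°) = 9.023 × 3.69 = 33.3.
Overburden at base level: q = 18.8 × 2.12 = 39.856 kPa.
Surcharge term q·N_q = 39.856 × 33.296 = 1327 kPa; self-weight term 0.5·γ·B·N_γ·s_γ = 0.5 × 18.8 × 3.2 × 48 × 0.89 = 1285 kPa.
q_ult = 1327 + 1285 = 2612.1 kPa.

q_ult ≈ 2610 kPa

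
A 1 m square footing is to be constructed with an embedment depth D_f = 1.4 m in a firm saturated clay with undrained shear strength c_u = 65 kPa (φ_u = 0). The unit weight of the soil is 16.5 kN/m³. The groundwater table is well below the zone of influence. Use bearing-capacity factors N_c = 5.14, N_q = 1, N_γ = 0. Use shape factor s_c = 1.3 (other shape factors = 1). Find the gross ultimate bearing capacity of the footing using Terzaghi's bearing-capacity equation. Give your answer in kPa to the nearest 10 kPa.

q_ult ≈ 460 kPa

Overburden at base level: q = 16.5 × 1.4 = 23.1 kPa.
Cohesion term c·N_c·s_c = 65 × 5.14 × 1.3 = 434.33 kPa; surcharge term q·N_q = 23.1 × 1 = 23.1 kPa.
q_ult = 434.33 + 23.1 = 457.43 kPa.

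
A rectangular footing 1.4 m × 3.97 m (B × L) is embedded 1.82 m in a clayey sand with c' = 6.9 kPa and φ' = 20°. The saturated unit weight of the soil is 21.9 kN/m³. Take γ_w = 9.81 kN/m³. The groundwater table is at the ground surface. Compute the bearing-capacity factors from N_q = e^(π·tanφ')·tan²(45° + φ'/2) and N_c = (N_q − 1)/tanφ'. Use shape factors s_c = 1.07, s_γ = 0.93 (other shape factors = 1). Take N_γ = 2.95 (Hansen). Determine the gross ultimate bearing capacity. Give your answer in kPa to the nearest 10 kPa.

tan20° = 0.364, so N_q = e^(π×0.364)·tan²(55°) = 3.138 × 2.04 = 6.4.
N_c = (6.4 − 1)/tan20° = 14.83.
Water table at ground surface, so effective unit weight γ' = 21.9 − 9.81 = 12.09 kN/m³ is used throughout; overburden q = 12.09 × 1.82 = 22.004 kPa; the same γ' applies in the ½γBN_γ term.
Cohesion term c·N_c·s_c = 6.9 × 14.835 × 1.07 = 109.52 kPa; surcharge term q·N_q = 22.004 × 6.3994 = 140.81 kPa; self-weight term 0.5·γ·B·N_γ·s_γ = 0.5 × 12.09 × 1.4 × 2.95 × 0.93 = 23.218 kPa.
q_ult = 109.52 + 140.81 + 23.218 = 273.55 kPa.

q_ult ≈ 270 kPa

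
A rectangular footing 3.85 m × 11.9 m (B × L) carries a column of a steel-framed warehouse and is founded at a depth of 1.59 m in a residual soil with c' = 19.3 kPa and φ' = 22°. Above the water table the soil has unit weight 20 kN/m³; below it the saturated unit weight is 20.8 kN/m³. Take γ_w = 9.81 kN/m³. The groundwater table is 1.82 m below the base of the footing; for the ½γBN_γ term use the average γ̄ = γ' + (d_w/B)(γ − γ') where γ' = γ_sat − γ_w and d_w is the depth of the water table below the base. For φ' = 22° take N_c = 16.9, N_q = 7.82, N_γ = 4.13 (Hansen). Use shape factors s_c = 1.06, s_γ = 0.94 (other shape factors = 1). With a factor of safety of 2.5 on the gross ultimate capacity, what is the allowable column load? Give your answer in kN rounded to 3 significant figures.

Overburden at base level: q = 20 × 1.59 = 31.8 kPa.
The water table is 1.82 m below the base (< B = 3.85 m), so the ½γBN_γ term uses γ̄ = γ' + (d_w/B)(γ − γ') = 10.99 + (1.82/3.85)(20 − 10.99) = 15.249 kN/m³.
Cohesion term c·N_c·s_c = 19.3 × 16.9 × 1.06 = 345.74 kPa; surcharge term q·N_q = 31.8 × 7.82 = 248.68 kPa; self-weight term 0.5·γ·B·N_γ·s_γ = 0.5 × 15.249 × 3.85 × 4.13 × 0.94 = 113.96 kPa.
q_ult = 345.74 + 248.68 + 113.96 = 708.38 kPa.
Gross allowable pressure q_all = 708.38 / 2.5 = 283.35 kPa.
Footing area = 45.815 m², so allowable column load = 283.35 × 45.815 = 12982 kN.

P_all ≈ 13000 kN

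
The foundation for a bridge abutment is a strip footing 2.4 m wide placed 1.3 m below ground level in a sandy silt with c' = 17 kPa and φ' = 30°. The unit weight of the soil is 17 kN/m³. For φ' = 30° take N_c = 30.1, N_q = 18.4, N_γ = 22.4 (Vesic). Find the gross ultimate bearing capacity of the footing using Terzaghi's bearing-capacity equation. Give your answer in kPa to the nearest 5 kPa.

q = γ·D_f = 17 × 1.3 = 22.1 kPa.
c·N_c = 17 × 30.1 = 511.7 kPa
q·N_q = 22.1 × 18.4 = 406.64 kPa
0.5·γ·B·N_γ = 0.5 × 17 × 2.4 × 22.4 = 456.96 kPa
q_ult = 511.7 + 406.64 + 456.96 = 1375.3 kPa.

q_ult ≈ 1375 kPa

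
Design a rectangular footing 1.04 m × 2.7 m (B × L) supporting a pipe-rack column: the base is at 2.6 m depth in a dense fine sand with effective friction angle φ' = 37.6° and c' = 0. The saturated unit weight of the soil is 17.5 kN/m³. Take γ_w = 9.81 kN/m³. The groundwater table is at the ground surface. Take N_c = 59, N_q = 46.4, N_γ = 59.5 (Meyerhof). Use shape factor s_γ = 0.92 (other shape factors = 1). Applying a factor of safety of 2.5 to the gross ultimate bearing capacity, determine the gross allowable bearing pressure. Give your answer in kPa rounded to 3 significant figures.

Water table at ground surface, so effective unit weight γ' = 17.5 − 9.81 = 7.69 kN/m³ is used throughout; overburden q = 7.69 × 2.6 = 19.994 kPa; the same γ' applies in the ½γBN_γ term.
Surcharge term q·N_q = 19.994 × 46.4 = 927.72 kPa; self-weight term 0.5·γ·B·N_γ·s_γ = 0.5 × 7.69 × 1.04 × 59.5 × 0.92 = 218.89 kPa.
q_ult = 927.72 + 218.89 = 1146.6 kPa.
q_all = q_ult / FS = 1146.6 / 2.5 = 458.65 kPa.

q_all ≈ 459 kPa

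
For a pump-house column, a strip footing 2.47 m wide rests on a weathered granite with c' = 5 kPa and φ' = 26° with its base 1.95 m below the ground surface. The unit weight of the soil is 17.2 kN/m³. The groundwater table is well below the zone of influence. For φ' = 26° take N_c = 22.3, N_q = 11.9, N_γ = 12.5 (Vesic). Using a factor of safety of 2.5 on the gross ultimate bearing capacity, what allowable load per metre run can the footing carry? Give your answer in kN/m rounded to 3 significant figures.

≈ 767 kN/m

Overburden at base level: q = 17.2 × 1.95 = 33.54 kPa.
Cohesion term c·N_c = 5 × 22.3 = 111.5 kPa; surcharge term q·N_q = 33.54 × 11.9 = 399.13 kPa; self-weight term 0.5·γ·B·N_γ = 0.5 × 17.2 × 2.47 × 12.5 = 265.53 kPa.
q_ult = 111.5 + 399.13 + 265.53 = 776.15 kPa.
Gross allowable pressure q_all = 776.15 / 2.5 = 310.46 kPa.
Allowable wall load = q_all × B = 310.46 × 2.47 = 766.84 kN per metre run.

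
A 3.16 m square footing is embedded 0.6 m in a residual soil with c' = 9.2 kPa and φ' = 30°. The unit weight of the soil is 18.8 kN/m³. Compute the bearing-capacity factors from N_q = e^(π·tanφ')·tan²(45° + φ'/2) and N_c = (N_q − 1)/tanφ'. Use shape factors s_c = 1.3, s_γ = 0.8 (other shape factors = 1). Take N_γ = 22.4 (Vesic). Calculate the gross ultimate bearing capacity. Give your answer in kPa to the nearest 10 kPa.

tan30° = 0.5774, so N_q = e^(π×0.5774)·tan²(60°) = 6.134 × 3.0 = 18.4.
N_c = (18.4 − 1)/tan30° = 30.14.
Overburden at base level: q = 18.8 × 0.6 = 11.28 kPa.
Cohesion term c·N_c·s_c = 9.2 × 30.14 × 1.3 = 360.47 kPa; surcharge term q·N_q = 11.28 × 18.401 = 207.56 kPa; self-weight term 0.5·γ·B·N_γ·s_γ = 0.5 × 18.8 × 3.16 × 22.4 × 0.8 = 532.3 kPa.
q_ult = 360.47 + 207.56 + 532.3 = 1100.3 kPa.

q_ult ≈ 1100 kPa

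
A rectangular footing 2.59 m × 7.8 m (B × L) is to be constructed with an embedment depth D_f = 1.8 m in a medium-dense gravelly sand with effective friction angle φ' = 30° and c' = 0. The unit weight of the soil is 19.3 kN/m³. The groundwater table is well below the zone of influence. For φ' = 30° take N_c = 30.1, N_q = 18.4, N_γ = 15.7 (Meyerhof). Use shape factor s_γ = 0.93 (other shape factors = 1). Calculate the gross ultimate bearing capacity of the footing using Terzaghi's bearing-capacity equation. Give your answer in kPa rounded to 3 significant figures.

Overburden at base level: q = 19.3 × 1.8 = 34.74 kPa.
Surcharge term q·N_q = 34.74 × 18.4 = 639.22 kPa; self-weight term 0.5·γ·B·N_γ·s_γ = 0.5 × 19.3 × 2.59 × 15.7 × 0.93 = 364.93 kPa.
q_ult = 639.22 + 364.93 = 1004.1 kPa.

q_ult ≈ 1000 kPa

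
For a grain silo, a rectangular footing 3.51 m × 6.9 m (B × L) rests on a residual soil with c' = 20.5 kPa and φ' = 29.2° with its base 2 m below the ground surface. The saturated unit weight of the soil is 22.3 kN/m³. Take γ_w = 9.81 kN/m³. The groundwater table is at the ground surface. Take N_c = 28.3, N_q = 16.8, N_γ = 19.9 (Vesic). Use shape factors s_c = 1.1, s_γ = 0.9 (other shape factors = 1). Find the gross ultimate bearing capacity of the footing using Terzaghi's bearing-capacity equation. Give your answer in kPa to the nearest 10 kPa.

Water table at ground surface, so effective unit weight γ' = 22.3 − 9.81 = 12.49 kN/m³ is used throughout; overburden q = 12.49 × 2 = 24.98 kPa; the same γ' applies in the ½γBN_γ term.
Cohesion term c·N_c·s_c = 20.5 × 28.3 × 1.1 = 638.17 kPa; surcharge term q·N_q = 24.98 × 16.8 = 419.66 kPa; self-weight term 0.5·γ·B·N_γ·s_γ = 0.5 × 12.49 × 3.51 × 19.9 × 0.9 = 392.59 kPa.
q_ult = 638.17 + 419.66 + 392.59 = 1450.4 kPa.

q_ult ≈ 1450 kPa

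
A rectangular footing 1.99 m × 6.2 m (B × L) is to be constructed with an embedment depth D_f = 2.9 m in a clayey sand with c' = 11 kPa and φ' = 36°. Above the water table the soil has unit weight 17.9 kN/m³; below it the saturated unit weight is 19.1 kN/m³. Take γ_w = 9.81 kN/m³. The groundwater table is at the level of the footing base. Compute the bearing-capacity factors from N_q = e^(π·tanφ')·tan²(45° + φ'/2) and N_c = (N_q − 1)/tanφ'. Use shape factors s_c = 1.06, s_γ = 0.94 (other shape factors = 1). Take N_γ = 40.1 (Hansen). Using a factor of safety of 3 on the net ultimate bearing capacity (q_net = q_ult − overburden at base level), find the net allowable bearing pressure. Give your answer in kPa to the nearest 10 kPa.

N_q = e^(π·tan36°)·tan²(63°) = 37.75; N_c = (N_q − 1)/tanφ' = 50.59.
q = γ·D_f = 17.9 × 2.9 = 51.91 kPa.
For the ½γBN_γ term take γ' = 19.1 − 9.81 = 9.29 kN/m³ (soil below base is submerged).
c·N_c·s_c = 11 × 50.585 × 1.06 = 589.83 kPa
q·N_q = 51.91 × 37.752 = 1959.7 kPa
0.5·γ·B·N_γ·s_γ = 0.5 × 9.29 × 1.99 × 40.1 × 0.94 = 348.43 kPa
q_ult = 589.83 + 1959.7 + 348.43 = 2898 kPa.
q_net = 2898 − 51.91 = 2846.1 kPa.
q_all(net) = 2846.1 / 3 = 948.69 kPa.

q_all(net) ≈ 950 kPa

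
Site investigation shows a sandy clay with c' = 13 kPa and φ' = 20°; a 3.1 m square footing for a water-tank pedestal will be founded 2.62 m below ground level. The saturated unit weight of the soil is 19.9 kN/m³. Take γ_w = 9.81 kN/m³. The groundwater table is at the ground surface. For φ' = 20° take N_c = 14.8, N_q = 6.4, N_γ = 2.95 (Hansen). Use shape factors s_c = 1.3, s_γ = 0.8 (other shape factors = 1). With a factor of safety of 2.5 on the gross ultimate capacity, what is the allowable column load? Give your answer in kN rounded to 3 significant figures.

With the water table at the surface the whole profile is submerged: γ' = 19.9 − 9.81 = 10.09 kN/m³, so q = γ'·D_f = 26.436 kPa; the same γ' applies in the ½γBN_γ term.
q_ult = c·N_c·s_c + q·N_q + 0.5·γ·B·N_γ·s_γ
     = 13 × 14.8 × 1.3 + 26.436 × 6.4 + 0.5 × 10.09 × 3.1 × 2.95 × 0.8
     = 250.12 + 169.19 + 36.909 = 456.22 kPa.
Gross allowable pressure q_all = 456.22 / 2.5 = 182.49 kPa.
Footing area = 9.61 m², so allowable column load = 182.49 × 9.61 = 1753.7 kN.

P_all ≈ 1750 kN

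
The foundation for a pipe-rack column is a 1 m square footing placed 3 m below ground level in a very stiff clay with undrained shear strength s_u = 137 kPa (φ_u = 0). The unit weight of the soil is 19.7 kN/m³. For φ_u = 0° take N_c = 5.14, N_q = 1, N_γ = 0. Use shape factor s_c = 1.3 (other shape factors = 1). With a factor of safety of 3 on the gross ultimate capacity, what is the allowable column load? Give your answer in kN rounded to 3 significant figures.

P_all ≈ 325 kN

q = γ·D_f = 19.7 × 3 = 59.1 kPa.
c·N_c·s_c = 137 × 5.14 × 1.3 = 915.43 kPa
q·N_q = 59.1 × 1 = 59.1 kPa
q_ult = 915.43 + 59.1 = 974.53 kPa.
Gross allowable pressure q_all = 974.53 / 3 = 324.84 kPa.
Footing area = 1 m², so allowable column load = 324.84 × 1 = 324.84 kN.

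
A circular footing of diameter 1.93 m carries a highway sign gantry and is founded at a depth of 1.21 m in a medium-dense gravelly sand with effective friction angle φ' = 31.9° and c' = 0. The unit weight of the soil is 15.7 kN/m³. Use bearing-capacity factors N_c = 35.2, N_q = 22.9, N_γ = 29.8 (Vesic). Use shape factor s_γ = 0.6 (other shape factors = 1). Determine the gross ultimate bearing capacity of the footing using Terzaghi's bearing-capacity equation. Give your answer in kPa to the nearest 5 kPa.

Overburden at base level: q = 15.7 × 1.21 = 18.997 kPa.
Surcharge term q·N_q = 18.997 × 22.9 = 435.03 kPa; self-weight term 0.5·γ·B·N_γ·s_γ = 0.5 × 15.7 × 1.93 × 29.8 × 0.6 = 270.89 kPa.
q_ult = 435.03 + 270.89 = 705.92 kPa.

q_ult ≈ 705 kPa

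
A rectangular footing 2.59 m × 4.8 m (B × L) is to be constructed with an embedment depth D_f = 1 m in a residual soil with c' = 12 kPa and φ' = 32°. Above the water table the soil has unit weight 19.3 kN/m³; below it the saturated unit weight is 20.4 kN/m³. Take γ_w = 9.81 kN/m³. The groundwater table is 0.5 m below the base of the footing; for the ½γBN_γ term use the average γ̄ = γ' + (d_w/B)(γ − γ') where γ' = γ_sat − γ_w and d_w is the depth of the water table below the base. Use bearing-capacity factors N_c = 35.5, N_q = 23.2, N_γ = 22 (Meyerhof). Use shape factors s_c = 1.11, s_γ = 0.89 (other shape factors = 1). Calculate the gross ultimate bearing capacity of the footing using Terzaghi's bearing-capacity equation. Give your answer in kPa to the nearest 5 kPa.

q_ult ≈ 1230 kPa

Effective surcharge at the founding depth q = γ·D_f = 19.3 × 1 = 19.3 kPa.
With d_w = 0.5 m < B, γ̄ = 10.59 + (0.5/2.59) × (19.3 − 10.59) = 12.271 kN/m³.
q_ult = c·N_c·s_c + q·N_q + 0.5·γ·B·N_γ·s_γ
     = 12 × 35.5 × 1.11 + 19.3 × 23.2 + 0.5 × 12.271 × 2.59 × 22 × 0.89
     = 472.86 + 447.76 + 311.16 = 1231.8 kPa.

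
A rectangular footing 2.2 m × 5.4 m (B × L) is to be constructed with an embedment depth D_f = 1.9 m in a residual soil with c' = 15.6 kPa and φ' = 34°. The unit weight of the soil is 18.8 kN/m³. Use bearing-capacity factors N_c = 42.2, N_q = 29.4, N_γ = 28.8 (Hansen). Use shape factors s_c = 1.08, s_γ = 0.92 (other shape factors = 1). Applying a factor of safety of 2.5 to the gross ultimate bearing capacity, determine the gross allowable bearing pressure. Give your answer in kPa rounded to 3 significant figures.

q_all ≈ 924 kPa

Overburden at base level: q = 18.8 × 1.9 = 35.72 kPa.
Cohesion term c·N_c·s_c = 15.6 × 42.2 × 1.08 = 710.99 kPa; surcharge term q·N_q = 35.72 × 29.4 = 1050.2 kPa; self-weight term 0.5·γ·B·N_γ·s_γ = 0.5 × 18.8 × 2.2 × 28.8 × 0.92 = 547.94 kPa.
q_ult = 710.99 + 1050.2 + 547.94 = 2309.1 kPa.
q_all = q_ult / FS = 2309.1 / 2.5 = 923.64 kPa.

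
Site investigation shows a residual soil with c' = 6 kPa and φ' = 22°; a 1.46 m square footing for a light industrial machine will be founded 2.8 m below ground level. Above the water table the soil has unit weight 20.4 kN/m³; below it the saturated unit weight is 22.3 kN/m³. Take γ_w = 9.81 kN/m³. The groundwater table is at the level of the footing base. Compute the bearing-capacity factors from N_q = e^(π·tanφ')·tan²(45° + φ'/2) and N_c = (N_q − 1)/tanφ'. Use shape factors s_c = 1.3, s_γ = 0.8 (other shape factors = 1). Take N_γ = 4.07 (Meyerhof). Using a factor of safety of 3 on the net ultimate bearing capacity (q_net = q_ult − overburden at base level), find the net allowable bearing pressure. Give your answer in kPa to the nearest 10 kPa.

N_q = e^(π·tan22°)·tan²(56°) = 7.82; N_c = (N_q − 1)/tanφ' = 16.88.
q = γ·D_f = 20.4 × 2.8 = 57.12 kPa.
For the ½γBN_γ term take γ' = 22.3 − 9.81 = 12.49 kN/m³ (soil below base is submerged).
c·N_c·s_c = 6 × 16.883 × 1.3 = 131.69 kPa
q·N_q = 57.12 × 7.8211 = 446.74 kPa
0.5·γ·B·N_γ·s_γ = 0.5 × 12.49 × 1.46 × 4.07 × 0.8 = 29.687 kPa
q_ult = 131.69 + 446.74 + 29.687 = 608.12 kPa.
q_net = 608.12 − 57.12 = 551 kPa.
q_all(net) = 551 / 3 = 183.67 kPa.

q_all(net) ≈ 180 kPa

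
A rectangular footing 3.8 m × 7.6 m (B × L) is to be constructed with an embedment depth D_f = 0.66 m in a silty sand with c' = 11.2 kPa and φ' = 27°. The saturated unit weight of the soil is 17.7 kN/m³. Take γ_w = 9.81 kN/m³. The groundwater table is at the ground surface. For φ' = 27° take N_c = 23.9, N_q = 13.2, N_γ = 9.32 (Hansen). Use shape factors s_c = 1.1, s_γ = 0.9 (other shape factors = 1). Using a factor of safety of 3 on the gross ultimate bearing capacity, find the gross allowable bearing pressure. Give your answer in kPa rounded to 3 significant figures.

Water table at ground surface, so effective unit weight γ' = 17.7 − 9.81 = 7.89 kN/m³ is used throughout; overburden q = 7.89 × 0.66 = 5.2074 kPa; the same γ' applies in the ½γBN_γ term.
Cohesion term c·N_c·s_c = 11.2 × 23.9 × 1.1 = 294.45 kPa; surcharge term q·N_q = 5.2074 × 13.2 = 68.738 kPa; self-weight term 0.5·γ·B·N_γ·s_γ = 0.5 × 7.89 × 3.8 × 9.32 × 0.9 = 125.74 kPa.
q_ult = 294.45 + 68.738 + 125.74 = 488.93 kPa.
q_all = 488.93 / 3 = 162.98 kPa.

q_all ≈ 163 kPa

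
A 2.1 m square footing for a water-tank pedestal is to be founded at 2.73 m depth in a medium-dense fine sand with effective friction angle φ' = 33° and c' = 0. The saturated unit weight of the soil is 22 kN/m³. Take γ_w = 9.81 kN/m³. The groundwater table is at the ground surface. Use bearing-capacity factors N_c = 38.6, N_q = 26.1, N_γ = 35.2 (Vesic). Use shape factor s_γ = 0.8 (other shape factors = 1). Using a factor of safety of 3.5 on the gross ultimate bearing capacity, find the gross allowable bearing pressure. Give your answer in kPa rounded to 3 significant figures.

γ' = 22 − 9.81 = 12.19 kN/m³ (submerged throughout). q = 12.19 × 2.73 = 33.279 kPa; the same γ' applies in the ½γBN_γ term.
q·N_q = 33.279 × 26.1 = 868.57 kPa
0.5·γ·B·N_γ·s_γ = 0.5 × 12.19 × 2.1 × 35.2 × 0.8 = 360.43 kPa
q_ult = 868.57 + 360.43 = 1229 kPa.
q_all = 1229 / 3.5 = 351.15 kPa.

q_all ≈ 351 kPa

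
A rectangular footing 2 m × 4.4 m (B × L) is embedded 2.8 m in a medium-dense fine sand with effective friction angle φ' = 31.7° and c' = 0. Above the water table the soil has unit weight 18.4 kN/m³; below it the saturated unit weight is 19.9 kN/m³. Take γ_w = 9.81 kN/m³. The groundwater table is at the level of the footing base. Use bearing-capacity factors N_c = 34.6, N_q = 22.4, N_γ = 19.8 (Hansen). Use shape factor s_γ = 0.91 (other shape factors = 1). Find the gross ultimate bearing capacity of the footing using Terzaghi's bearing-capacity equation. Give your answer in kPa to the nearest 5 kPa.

q = γ·D_f = 18.4 × 2.8 = 51.52 kPa.
For the ½γBN_γ term take γ' = 19.9 − 9.81 = 10.09 kN/m³ (soil below base is submerged).
q·N_q = 51.52 × 22.4 = 1154 kPa
0.5·γ·B·N_γ·s_γ = 0.5 × 10.09 × 2 × 19.8 × 0.91 = 181.8 kPa
q_ult = 1154 + 181.8 = 1335.8 kPa.

q_ult ≈ 1335 kPa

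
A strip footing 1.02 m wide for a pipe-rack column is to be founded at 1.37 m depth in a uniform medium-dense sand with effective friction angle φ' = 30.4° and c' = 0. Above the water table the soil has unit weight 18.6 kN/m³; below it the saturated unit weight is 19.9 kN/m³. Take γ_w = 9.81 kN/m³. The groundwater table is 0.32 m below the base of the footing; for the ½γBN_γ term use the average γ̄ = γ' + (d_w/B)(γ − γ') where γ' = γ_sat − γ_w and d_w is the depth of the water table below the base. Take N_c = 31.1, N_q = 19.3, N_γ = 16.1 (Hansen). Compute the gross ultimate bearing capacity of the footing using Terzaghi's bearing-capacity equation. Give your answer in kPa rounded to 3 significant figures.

q_ult ≈ 597 kPa

Overburden at base level: q = 18.6 × 1.37 = 25.482 kPa.
The water table is 0.32 m below the base (< B = 1.02 m), so the ½γBN_γ term uses γ̄ = γ' + (d_w/B)(γ − γ') = 10.09 + (0.32/1.02)(18.6 − 10.09) = 12.76 kN/m³.
Surcharge term q·N_q = 25.482 × 19.3 = 491.8 kPa; self-weight term 0.5·γ·B·N_γ = 0.5 × 12.76 × 1.02 × 16.1 = 104.77 kPa.
q_ult = 491.8 + 104.77 = 596.57 kPa.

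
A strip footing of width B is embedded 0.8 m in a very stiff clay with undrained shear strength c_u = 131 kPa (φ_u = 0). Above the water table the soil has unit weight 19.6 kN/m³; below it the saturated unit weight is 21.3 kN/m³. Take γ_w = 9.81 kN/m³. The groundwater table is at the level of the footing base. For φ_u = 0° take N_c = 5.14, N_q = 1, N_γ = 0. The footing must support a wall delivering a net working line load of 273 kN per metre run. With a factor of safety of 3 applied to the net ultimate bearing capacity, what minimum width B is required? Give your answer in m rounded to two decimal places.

Effective surcharge at the founding depth q = γ·D_f = 19.6 × 0.8 = 15.68 kPa.
q_ult = c·N_c + q·N_q
     = 131 × 5.14 + 15.68 × 1
     = 673.34 + 15.68 = 689.02 kPa.
For φ = 0 the ½γBN_γ term vanishes, so q_ult is independent of B. q_net = 689.02 − 15.68 = 673.34 kPa; q_all(net) = 673.34/3 = 224.45 kPa.
Required width B = w / q_all(net) = 273 / 224.45 = 1.216 m.

B = 1.22 m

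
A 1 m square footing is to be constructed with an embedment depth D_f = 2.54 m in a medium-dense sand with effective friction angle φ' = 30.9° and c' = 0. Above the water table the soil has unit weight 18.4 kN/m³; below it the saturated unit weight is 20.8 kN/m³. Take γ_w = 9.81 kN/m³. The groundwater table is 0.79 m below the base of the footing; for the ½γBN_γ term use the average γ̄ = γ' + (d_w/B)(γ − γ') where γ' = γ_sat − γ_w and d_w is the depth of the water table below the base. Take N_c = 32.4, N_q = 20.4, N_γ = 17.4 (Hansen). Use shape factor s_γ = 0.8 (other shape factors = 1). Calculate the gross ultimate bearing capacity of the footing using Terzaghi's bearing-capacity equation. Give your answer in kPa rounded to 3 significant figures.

q_ult ≈ 1070 kPa

Effective surcharge at the founding depth q = γ·D_f = 18.4 × 2.54 = 46.736 kPa.
With d_w = 0.79 m < B, γ̄ = 10.99 + (0.79/1) × (18.4 − 10.99) = 16.844 kN/m³.
q_ult = q·N_q + 0.5·γ·B·N_γ·s_γ
     = 46.736 × 20.4 + 0.5 × 16.844 × 1 × 17.4 × 0.8
     = 953.41 + 117.23 = 1070.6 kPa.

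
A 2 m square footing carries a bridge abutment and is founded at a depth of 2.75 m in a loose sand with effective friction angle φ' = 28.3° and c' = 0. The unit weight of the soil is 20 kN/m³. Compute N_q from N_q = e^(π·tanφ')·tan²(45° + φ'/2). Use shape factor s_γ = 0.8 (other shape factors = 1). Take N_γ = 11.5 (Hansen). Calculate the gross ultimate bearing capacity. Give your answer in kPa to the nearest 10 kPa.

tan28.3° = 0.5384, so N_q = e^(π×0.5384)·tan²(59.15°) = 5.428 × 2.803 = 15.21.
Overburden at base level: q = 20 × 2.75 = 55 kPa.
Surcharge term q·N_q = 55 × 15.214 = 836.79 kPa; self-weight term 0.5·γ·B·N_γ·s_γ = 0.5 × 20 × 2 × 11.5 × 0.8 = 184 kPa.
q_ult = 836.79 + 184 = 1020.8 kPa.

q_ult ≈ 1020 kPa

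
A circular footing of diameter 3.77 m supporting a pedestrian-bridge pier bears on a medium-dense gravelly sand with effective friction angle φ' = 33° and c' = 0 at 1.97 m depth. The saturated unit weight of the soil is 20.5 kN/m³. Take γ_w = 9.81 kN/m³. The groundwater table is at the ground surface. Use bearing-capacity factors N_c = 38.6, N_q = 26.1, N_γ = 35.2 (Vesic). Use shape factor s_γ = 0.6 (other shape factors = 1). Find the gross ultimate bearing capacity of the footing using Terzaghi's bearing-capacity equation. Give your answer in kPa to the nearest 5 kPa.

Water table at ground surface, so effective unit weight γ' = 20.5 − 9.81 = 10.69 kN/m³ is used throughout; overburden q = 10.69 × 1.97 = 21.059 kPa; the same γ' applies in the ½γBN_γ term.
Surcharge term q·N_q = 21.059 × 26.1 = 549.65 kPa; self-weight term 0.5·γ·B·N_γ·s_γ = 0.5 × 10.69 × 3.77 × 35.2 × 0.6 = 425.58 kPa.
q_ult = 549.65 + 425.58 = 975.23 kPa.

q_ult ≈ 975 kPa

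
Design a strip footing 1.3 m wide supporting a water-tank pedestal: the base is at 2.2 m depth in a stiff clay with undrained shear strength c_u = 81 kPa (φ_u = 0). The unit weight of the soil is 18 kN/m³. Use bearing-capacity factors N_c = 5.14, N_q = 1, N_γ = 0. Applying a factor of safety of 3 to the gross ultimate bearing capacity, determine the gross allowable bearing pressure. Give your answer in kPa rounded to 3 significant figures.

q_all ≈ 152 kPa

Overburden at base level: q = 18 × 2.2 = 39.6 kPa.
Cohesion term c·N_c = 81 × 5.14 = 416.34 kPa; surcharge term q·N_q = 39.6 × 1 = 39.6 kPa.
q_ult = 416.34 + 39.6 = 455.94 kPa.
q_all = q_ult / FS = 455.94 / 3 = 151.98 kPa.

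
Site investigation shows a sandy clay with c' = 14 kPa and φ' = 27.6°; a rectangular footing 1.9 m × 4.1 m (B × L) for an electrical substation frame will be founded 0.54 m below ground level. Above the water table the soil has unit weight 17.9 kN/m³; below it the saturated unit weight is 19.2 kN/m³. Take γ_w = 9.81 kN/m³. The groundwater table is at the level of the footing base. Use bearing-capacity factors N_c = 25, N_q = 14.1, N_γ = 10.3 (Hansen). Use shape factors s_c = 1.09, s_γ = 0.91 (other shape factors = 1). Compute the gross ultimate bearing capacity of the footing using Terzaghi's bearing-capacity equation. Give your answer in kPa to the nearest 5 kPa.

Effective surcharge at the founding depth q = γ·D_f = 17.9 × 0.54 = 9.666 kPa.
The water table coincides with the base, so in the self-weight term γ → γ' = 9.39 kN/m³.
q_ult = c·N_c·s_c + q·N_q + 0.5·γ·B·N_γ·s_γ
     = 14 × 25 × 1.09 + 9.666 × 14.1 + 0.5 × 9.39 × 1.9 × 10.3 × 0.91
     = 381.5 + 136.29 + 83.612 = 601.4 kPa.

q_ult ≈ 600 kPa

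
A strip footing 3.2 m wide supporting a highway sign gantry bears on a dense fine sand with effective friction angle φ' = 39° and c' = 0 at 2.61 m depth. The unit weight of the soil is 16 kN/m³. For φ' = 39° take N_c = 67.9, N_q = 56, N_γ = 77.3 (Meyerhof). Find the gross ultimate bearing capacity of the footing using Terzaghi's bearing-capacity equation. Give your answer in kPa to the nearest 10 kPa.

Effective surcharge at the founding depth q = γ·D_f = 16 × 2.61 = 41.76 kPa.
q_ult = q·N_q + 0.5·γ·B·N_γ
     = 41.76 × 56 + 0.5 × 16 × 3.2 × 77.3
     = 2338.6 + 1978.9 = 4317.4 kPa.

q_ult ≈ 4320 kPa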